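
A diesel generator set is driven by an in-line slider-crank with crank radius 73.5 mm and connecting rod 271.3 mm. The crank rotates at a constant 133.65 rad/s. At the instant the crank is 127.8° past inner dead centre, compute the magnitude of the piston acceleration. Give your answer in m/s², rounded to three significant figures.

ω = 133.7 rad/s
x(θ) = r cosθ + √(L² − r² sin²θ); with ω constant, a = ω²·d²x/dθ².
d²x/dθ² = −r cosθ − r²(cos2θ)/√u − r⁴ sin²2θ/(4u^{3/2}),  u = L² − r² sin²θ = 0.0702308 m².
Substituting r = 0.0735 m, L = 0.2713 m, θ = 127.8°: d²x/dθ² = +0.04975 m.
a = ω²·d²x/dθ² = (133.7)²·(+0.04975) = +888.66 m/s²;  |a| = 888.66 m/s².

889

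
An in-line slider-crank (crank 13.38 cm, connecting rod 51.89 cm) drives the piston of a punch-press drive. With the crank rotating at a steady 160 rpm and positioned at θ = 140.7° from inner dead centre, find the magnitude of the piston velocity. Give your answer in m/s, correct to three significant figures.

ω = 2π·160/60 = 16.76 rad/s
For an in-line slider-crank, x = r cosθ + √(L² − r² sin²θ), so v = −rω sinθ·[1 + r cosθ/√(L² − r² sin²θ)].
With r = 0.1338 m, L = 0.5189 m, θ = 140.7°: √(L² − r² sin²θ) = 0.51193 m.
v = −0.1338·16.76·0.63338·[1 + 0.1338·-0.77384/0.51193] = -1.1328 m/s.
|v| = 1.1328 m/s.

1.13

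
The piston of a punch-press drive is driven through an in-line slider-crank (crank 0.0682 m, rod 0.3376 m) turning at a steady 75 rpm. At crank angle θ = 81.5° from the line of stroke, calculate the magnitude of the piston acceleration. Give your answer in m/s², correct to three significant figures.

ω = 2π·75/60 = 7.854 rad/s
x(θ) = r cosθ + √(L² − r² sin²θ); with ω constant, a = ω²·d²x/dθ².
d²x/dθ² = −r cosθ − r²(cos2θ)/√u − r⁴ sin²2θ/(4u^{3/2}),  u = L² − r² sin²θ = 0.109424 m².
Substituting r = 0.0682 m, L = 0.3376 m, θ = 81.5°: d²x/dθ² = +0.0033531 m.
a = ω²·d²x/dθ² = (7.854)²·(+0.0033531) = +0.20684 m/s²;  |a| = 0.20684 m/s².

0.207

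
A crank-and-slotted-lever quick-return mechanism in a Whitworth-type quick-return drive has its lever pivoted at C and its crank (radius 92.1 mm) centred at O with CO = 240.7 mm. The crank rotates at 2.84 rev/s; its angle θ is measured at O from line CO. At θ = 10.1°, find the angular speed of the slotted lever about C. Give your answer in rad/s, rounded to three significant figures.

4.91

ω = 17.84 rad/s (from 2.84 rev/s).
Crank pin A relative to C: A = (d + r cosθ, r sinθ); lever angle φ = atan2(r sinθ, d + r cosθ).
Differentiating tanφ: φ̇ = rω(d cosθ + r)/(d² + r² + 2dr cosθ).
d² + r² + 2dr cosθ = |CA|² = 0.110069 m²;  d cosθ + r = +0.32907 m.
|ω_lever| = |0.0921·17.84·+0.32907| / 0.110069 = 4.9134 rad/s.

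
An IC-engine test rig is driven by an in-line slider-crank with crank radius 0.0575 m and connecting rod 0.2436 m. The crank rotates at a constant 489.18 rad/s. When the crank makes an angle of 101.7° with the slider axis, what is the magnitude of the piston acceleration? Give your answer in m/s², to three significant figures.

ω = 489.2 rad/s
x(θ) = r cosθ + √(L² − r² sin²θ); with ω constant, a = ω²·d²x/dθ².
d²x/dθ² = −r cosθ − r²(cos2θ)/√u − r⁴ sin²2θ/(4u^{3/2}),  u = L² − r² sin²θ = 0.0561707 m².
Substituting r = 0.0575 m, L = 0.2436 m, θ = 101.7°: d²x/dθ² = +0.024431 m.
a = ω²·d²x/dθ² = (489.2)²·(+0.024431) = +5846.2 m/s²;  |a| = 5846.2 m/s².

5850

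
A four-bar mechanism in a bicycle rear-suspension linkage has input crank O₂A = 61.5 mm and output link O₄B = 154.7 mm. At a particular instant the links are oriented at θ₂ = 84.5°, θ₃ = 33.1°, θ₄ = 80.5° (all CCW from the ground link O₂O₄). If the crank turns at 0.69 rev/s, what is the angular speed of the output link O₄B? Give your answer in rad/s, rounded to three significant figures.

1.83

ω₂ = 4.335 rad/s (from 0.69 rev/s).
Differentiating the loop-closure r₂e^{iθ₂}+r₃e^{iθ₃}=r₁+r₄e^{iθ₄} gives r₂ω₂e^{iθ₂}+r₃ω₃e^{iθ₃}=r₄ω₄e^{iθ₄}.
Eliminating the other unknown: ω₄ = r₂ω₂ sin(θ₂−θ₃) / [r₄ sin(θ₄−θ₃)].
Numerator sine = +0.78152; denominator sine = +0.73610.
Result = 0.0615·4.335·(+0.78152) / (0.1547·(+0.73610)) = +1.8299 rad/s; magnitude 1.8299 rad/s.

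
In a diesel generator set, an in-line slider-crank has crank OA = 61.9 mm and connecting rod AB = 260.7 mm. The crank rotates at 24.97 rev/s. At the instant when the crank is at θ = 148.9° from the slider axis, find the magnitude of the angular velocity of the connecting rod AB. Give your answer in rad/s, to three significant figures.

ω = 156.9 rad/s (converted from 24.97 rev/s).
The rod makes angle φ with the slider axis where L sinφ = r sinθ; differentiating, L cosφ·φ̇ = r ω cosθ.
L cosφ = √(L² − r² sin²θ) = 0.25873 m.
|ω_rod| = r ω |cosθ| / √(L² − r² sin²θ) = 0.0619·156.9·0.85627/0.25873 = 32.14 rad/s.

32.1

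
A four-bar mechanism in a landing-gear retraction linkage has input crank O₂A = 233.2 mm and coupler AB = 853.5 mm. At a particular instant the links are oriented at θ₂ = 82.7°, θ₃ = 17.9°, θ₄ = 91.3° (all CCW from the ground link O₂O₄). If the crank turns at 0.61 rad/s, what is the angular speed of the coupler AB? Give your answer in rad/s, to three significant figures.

0.0260

ω₂ = 0.61 rad/s
Differentiating the loop-closure r₂e^{iθ₂}+r₃e^{iθ₃}=r₁+r₄e^{iθ₄} gives r₂ω₂e^{iθ₂}+r₃ω₃e^{iθ₃}=r₄ω₄e^{iθ₄}.
Eliminating the other unknown: ω₃ = r₂ω₂ sin(θ₄−θ₂) / [r₃ sin(θ₃−θ₄)].
Numerator sine = +0.14954; denominator sine = -0.95832.
Result = 0.2332·0.61·(+0.14954) / (0.8535·(-0.95832)) = -0.026007 rad/s; magnitude 0.026007 rad/s.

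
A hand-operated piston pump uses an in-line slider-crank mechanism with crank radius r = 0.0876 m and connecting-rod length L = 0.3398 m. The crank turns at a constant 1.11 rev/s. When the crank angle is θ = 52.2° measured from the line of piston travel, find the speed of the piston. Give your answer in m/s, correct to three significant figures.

0.561

ω = 2π·1.11 = 6.974 rad/s
For an in-line slider-crank, x = r cosθ + √(L² − r² sin²θ), so v = −rω sinθ·[1 + r cosθ/√(L² − r² sin²θ)].
With r = 0.0876 m, L = 0.3398 m, θ = 52.2°: √(L² − r² sin²θ) = 0.33268 m.
v = −0.0876·6.974·0.79016·[1 + 0.0876·0.61291/0.33268] = -0.56066 m/s.
|v| = 0.56066 m/s.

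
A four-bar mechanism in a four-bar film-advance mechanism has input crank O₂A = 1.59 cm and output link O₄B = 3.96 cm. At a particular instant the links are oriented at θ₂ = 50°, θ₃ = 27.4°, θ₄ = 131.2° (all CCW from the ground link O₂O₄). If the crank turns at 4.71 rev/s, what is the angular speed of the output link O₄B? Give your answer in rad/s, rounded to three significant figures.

ω₂ = 29.59 rad/s (from 4.71 rev/s).
Differentiating the loop-closure r₂e^{iθ₂}+r₃e^{iθ₃}=r₁+r₄e^{iθ₄} gives r₂ω₂e^{iθ₂}+r₃ω₃e^{iθ₃}=r₄ω₄e^{iθ₄}.
Eliminating the other unknown: ω₄ = r₂ω₂ sin(θ₂−θ₃) / [r₄ sin(θ₄−θ₃)].
Numerator sine = +0.38430; denominator sine = +0.97113.
Result = 0.0159·29.59·(+0.38430) / (0.0396·(+0.97113)) = +4.7021 rad/s; magnitude 4.7021 rad/s.

4.70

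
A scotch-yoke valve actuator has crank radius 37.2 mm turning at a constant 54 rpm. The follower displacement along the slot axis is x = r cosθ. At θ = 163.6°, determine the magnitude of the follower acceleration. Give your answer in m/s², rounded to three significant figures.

1.14

ω = 5.655 rad/s (from 54 rpm).
x = r cosθ ⇒ ẍ = −rω² cosθ (ω constant).
|a| = rω²|cosθ| = 0.0372·(5.655)²·|cos 163.6°| = 1.1412 m/s².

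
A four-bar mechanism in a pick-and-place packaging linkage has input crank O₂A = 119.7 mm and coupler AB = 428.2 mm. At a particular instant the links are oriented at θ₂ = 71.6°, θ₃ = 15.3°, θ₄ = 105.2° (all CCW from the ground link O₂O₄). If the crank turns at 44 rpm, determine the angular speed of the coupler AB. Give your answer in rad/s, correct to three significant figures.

0.713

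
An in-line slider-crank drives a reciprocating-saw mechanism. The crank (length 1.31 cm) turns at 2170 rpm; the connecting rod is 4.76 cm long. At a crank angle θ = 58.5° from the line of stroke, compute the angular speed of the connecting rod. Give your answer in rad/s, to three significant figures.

ω = 227.2 rad/s (converted from 2170 rpm).
The rod makes angle φ with the slider axis where L sinφ = r sinθ; differentiating, L cosφ·φ̇ = r ω cosθ.
L cosφ = √(L² − r² sin²θ) = 0.046271 m.
|ω_rod| = r ω |cosθ| / √(L² − r² sin²θ) = 0.0131·227.2·0.52250/0.046271 = 33.615 rad/s.

33.6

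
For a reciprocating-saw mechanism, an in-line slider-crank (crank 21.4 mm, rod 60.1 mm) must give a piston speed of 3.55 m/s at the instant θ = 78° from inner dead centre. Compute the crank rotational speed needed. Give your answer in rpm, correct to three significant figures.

1500

For an in-line slider-crank, |v_piston| = rω|sinθ|·[1 + r cosθ/√(L² − r² sin²θ)].
With r = 0.0214 m, L = 0.0601 m, θ = 78°: the bracketed kinematic factor |dx/dθ| = 0.022586 m.
ω = v/|dx/dθ| = 3.55/0.022586 = 157.18 rad/s.
N = 60ω/(2π) = 1501 rpm.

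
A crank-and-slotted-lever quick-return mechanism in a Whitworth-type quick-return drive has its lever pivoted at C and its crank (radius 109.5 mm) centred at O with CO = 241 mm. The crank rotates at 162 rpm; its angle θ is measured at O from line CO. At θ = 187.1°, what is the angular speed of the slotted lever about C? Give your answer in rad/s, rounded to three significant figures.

13.6

ω = 16.96 rad/s (from 162 rpm).
Crank pin A relative to C: A = (d + r cosθ, r sinθ); lever angle φ = atan2(r sinθ, d + r cosθ).
Differentiating tanφ: φ̇ = rω(d cosθ + r)/(d² + r² + 2dr cosθ).
d² + r² + 2dr cosθ = |CA|² = 0.017697 m²;  d cosθ + r = -0.12965 m.
|ω_lever| = |0.1095·16.96·-0.12965| / 0.017697 = 13.609 rad/s.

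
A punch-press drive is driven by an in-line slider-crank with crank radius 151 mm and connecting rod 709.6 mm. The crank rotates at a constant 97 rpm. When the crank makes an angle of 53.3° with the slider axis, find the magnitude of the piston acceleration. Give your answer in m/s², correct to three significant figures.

8.39

ω = 2π·97/60 = 10.16 rad/s
x(θ) = r cosθ + √(L² − r² sin²θ); with ω constant, a = ω²·d²x/dθ².
d²x/dθ² = −r cosθ − r²(cos2θ)/√u − r⁴ sin²2θ/(4u^{3/2}),  u = L² − r² sin²θ = 0.488875 m².
Substituting r = 0.151 m, L = 0.7096 m, θ = 53.3°: d²x/dθ² = -0.081274 m.
a = ω²·d²x/dθ² = (10.16)²·(-0.081274) = -8.386 m/s²;  |a| = 8.386 m/s².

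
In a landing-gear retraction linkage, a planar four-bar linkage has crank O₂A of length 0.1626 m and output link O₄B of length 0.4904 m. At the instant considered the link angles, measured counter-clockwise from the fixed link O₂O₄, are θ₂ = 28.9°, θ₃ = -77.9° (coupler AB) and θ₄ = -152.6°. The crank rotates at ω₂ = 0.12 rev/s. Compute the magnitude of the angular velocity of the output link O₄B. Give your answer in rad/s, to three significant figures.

0.248

ω₂ = 0.754 rad/s (from 0.12 rev/s).
Differentiating the loop-closure r₂e^{iθ₂}+r₃e^{iθ₃}=r₁+r₄e^{iθ₄} gives r₂ω₂e^{iθ₂}+r₃ω₃e^{iθ₃}=r₄ω₄e^{iθ₄}.
Eliminating the other unknown: ω₄ = r₂ω₂ sin(θ₂−θ₃) / [r₄ sin(θ₄−θ₃)].
Numerator sine = +0.95732; denominator sine = -0.96456.
Result = 0.1626·0.754·(+0.95732) / (0.4904·(-0.96456)) = -0.24812 rad/s; magnitude 0.24812 rad/s.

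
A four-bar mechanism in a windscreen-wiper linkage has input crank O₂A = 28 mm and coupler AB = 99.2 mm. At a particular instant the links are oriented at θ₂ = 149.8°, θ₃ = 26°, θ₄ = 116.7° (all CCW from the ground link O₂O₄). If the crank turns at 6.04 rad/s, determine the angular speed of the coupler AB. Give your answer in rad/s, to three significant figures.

0.931

ω₂ = 6.04 rad/s
Differentiating the loop-closure r₂e^{iθ₂}+r₃e^{iθ₃}=r₁+r₄e^{iθ₄} gives r₂ω₂e^{iθ₂}+r₃ω₃e^{iθ₃}=r₄ω₄e^{iθ₄}.
Eliminating the other unknown: ω₃ = r₂ω₂ sin(θ₄−θ₂) / [r₃ sin(θ₃−θ₄)].
Numerator sine = -0.54610; denominator sine = -0.99993.
Result = 0.028·6.04·(-0.54610) / (0.0992·(-0.99993)) = +0.93109 rad/s; magnitude 0.93109 rad/s.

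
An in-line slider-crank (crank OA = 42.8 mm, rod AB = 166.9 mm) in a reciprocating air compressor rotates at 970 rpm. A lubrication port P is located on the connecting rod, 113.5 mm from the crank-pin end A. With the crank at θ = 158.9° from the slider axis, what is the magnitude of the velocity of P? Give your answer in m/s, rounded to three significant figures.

1.84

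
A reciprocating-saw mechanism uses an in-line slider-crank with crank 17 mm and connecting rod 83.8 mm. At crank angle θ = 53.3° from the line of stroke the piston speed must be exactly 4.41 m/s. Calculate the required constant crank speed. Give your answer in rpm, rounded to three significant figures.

2750

For an in-line slider-crank, |v_piston| = rω|sinθ|·[1 + r cosθ/√(L² − r² sin²θ)].
With r = 0.017 m, L = 0.0838 m, θ = 53.3°: the bracketed kinematic factor |dx/dθ| = 0.015305 m.
ω = v/|dx/dθ| = 4.41/0.015305 = 288.14 rad/s.
N = 60ω/(2π) = 2751.6 rpm.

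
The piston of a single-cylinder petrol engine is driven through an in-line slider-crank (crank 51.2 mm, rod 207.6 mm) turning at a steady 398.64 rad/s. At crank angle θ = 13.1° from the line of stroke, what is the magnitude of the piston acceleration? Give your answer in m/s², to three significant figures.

9730

ω = 398.6 rad/s
x(θ) = r cosθ + √(L² − r² sin²θ); with ω constant, a = ω²·d²x/dθ².
d²x/dθ² = −r cosθ − r²(cos2θ)/√u − r⁴ sin²2θ/(4u^{3/2}),  u = L² − r² sin²θ = 0.0429631 m².
Substituting r = 0.0512 m, L = 0.2076 m, θ = 13.1°: d²x/dθ² = -0.061253 m.
a = ω²·d²x/dθ² = (398.6)²·(-0.061253) = -9733.9 m/s²;  |a| = 9733.9 m/s².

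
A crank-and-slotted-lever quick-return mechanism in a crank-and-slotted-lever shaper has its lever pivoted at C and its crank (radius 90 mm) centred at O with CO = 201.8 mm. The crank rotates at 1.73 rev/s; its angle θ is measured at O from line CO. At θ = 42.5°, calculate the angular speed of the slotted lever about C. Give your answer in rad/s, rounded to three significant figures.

3.09

ω = 10.87 rad/s (from 1.73 rev/s).
Crank pin A relative to C: A = (d + r cosθ, r sinθ); lever angle φ = atan2(r sinθ, d + r cosθ).
Differentiating tanφ: φ̇ = rω(d cosθ + r)/(d² + r² + 2dr cosθ).
d² + r² + 2dr cosθ = |CA|² = 0.0756041 m²;  d cosθ + r = +0.23878 m.
|ω_lever| = |0.09·10.87·+0.23878| / 0.0756041 = 3.0898 rad/s.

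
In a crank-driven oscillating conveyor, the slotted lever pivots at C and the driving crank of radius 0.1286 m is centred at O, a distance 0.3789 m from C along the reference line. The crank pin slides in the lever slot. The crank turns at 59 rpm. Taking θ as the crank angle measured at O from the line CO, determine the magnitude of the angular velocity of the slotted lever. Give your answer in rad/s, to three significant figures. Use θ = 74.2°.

0.987

ω = 6.178 rad/s (from 59 rpm).
Crank pin A relative to C: A = (d + r cosθ, r sinθ); lever angle φ = atan2(r sinθ, d + r cosθ).
Differentiating tanφ: φ̇ = rω(d cosθ + r)/(d² + r² + 2dr cosθ).
d² + r² + 2dr cosθ = |CA|² = 0.186638 m²;  d cosθ + r = +0.23177 m.
|ω_lever| = |0.1286·6.178·+0.23177| / 0.186638 = 0.98667 rad/s.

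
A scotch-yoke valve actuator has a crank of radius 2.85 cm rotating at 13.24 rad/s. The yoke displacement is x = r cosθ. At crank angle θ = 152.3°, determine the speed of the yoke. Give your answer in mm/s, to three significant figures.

ω = 13.24 rad/s
x = r cosθ ⇒ ẋ = −rω sinθ.
|v| = rω|sinθ| = 0.0285·13.24·|sin 152.3°| = 0.1754 m/s = 175.4 mm/s.

175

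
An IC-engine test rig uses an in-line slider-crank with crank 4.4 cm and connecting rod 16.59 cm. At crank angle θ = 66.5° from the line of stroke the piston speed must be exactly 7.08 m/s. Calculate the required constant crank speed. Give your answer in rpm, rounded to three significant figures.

1510

For an in-line slider-crank, |v_piston| = rω|sinθ|·[1 + r cosθ/√(L² − r² sin²θ)].
With r = 0.044 m, L = 0.1659 m, θ = 66.5°: the bracketed kinematic factor |dx/dθ| = 0.04475 m.
ω = v/|dx/dθ| = 7.08/0.04475 = 158.21 rad/s.
N = 60ω/(2π) = 1510.8 rpm.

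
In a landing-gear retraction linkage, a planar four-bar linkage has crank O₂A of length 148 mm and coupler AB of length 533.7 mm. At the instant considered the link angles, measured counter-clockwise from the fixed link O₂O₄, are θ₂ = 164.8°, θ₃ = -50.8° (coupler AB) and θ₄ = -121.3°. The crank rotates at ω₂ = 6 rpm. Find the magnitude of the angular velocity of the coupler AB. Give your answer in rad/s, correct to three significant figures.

0.178

ω₂ = 0.6283 rad/s (from 6 rpm).
Differentiating the loop-closure r₂e^{iθ₂}+r₃e^{iθ₃}=r₁+r₄e^{iθ₄} gives r₂ω₂e^{iθ₂}+r₃ω₃e^{iθ₃}=r₄ω₄e^{iθ₄}.
Eliminating the other unknown: ω₃ = r₂ω₂ sin(θ₄−θ₂) / [r₃ sin(θ₃−θ₄)].
Numerator sine = +0.96078; denominator sine = +0.94264.
Result = 0.148·0.6283·(+0.96078) / (0.5337·(+0.94264)) = +0.17759 rad/s; magnitude 0.17759 rad/s.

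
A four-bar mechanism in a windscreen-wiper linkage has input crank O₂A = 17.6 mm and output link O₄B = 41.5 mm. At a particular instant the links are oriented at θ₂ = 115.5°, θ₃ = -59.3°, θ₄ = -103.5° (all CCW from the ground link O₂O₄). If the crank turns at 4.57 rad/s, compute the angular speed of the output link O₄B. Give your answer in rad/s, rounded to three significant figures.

0.252

ω₂ = 4.57 rad/s
Differentiating the loop-closure r₂e^{iθ₂}+r₃e^{iθ₃}=r₁+r₄e^{iθ₄} gives r₂ω₂e^{iθ₂}+r₃ω₃e^{iθ₃}=r₄ω₄e^{iθ₄}.
Eliminating the other unknown: ω₄ = r₂ω₂ sin(θ₂−θ₃) / [r₄ sin(θ₄−θ₃)].
Numerator sine = +0.09063; denominator sine = -0.69717.
Result = 0.0176·4.57·(+0.09063) / (0.0415·(-0.69717)) = -0.25196 rad/s; magnitude 0.25196 rad/s.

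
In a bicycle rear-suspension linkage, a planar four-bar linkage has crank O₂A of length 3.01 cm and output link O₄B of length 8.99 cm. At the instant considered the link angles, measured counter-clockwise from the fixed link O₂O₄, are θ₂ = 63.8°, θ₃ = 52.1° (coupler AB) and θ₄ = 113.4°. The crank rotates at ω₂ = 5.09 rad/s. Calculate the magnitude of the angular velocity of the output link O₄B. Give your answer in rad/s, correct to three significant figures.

0.394

ω₂ = 5.09 rad/s
Differentiating the loop-closure r₂e^{iθ₂}+r₃e^{iθ₃}=r₁+r₄e^{iθ₄} gives r₂ω₂e^{iθ₂}+r₃ω₃e^{iθ₃}=r₄ω₄e^{iθ₄}.
Eliminating the other unknown: ω₄ = r₂ω₂ sin(θ₂−θ₃) / [r₄ sin(θ₄−θ₃)].
Numerator sine = +0.20279; denominator sine = +0.87715.
Result = 0.0301·5.09·(+0.20279) / (0.0899·(+0.87715)) = +0.394 rad/s; magnitude 0.394 rad/s.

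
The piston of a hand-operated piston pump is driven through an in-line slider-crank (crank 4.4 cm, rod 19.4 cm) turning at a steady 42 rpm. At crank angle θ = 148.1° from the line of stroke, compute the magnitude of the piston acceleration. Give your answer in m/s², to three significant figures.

ω = 2π·42/60 = 4.398 rad/s
x(θ) = r cosθ + √(L² − r² sin²θ); with ω constant, a = ω²·d²x/dθ².
d²x/dθ² = −r cosθ − r²(cos2θ)/√u − r⁴ sin²2θ/(4u^{3/2}),  u = L² − r² sin²θ = 0.0370954 m².
Substituting r = 0.044 m, L = 0.194 m, θ = 148.1°: d²x/dθ² = +0.032811 m.
a = ω²·d²x/dθ² = (4.398)²·(+0.032811) = +0.63471 m/s²;  |a| = 0.63471 m/s².

0.635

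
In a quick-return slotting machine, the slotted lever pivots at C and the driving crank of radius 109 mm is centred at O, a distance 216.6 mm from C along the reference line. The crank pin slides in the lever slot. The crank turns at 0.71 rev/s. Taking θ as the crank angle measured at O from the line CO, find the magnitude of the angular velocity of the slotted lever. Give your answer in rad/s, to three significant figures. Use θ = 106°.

0.524

ω = 4.461 rad/s (from 0.71 rev/s).
Crank pin A relative to C: A = (d + r cosθ, r sinθ); lever angle φ = atan2(r sinθ, d + r cosθ).
Differentiating tanφ: φ̇ = rω(d cosθ + r)/(d² + r² + 2dr cosθ).
d² + r² + 2dr cosθ = |CA|² = 0.0457813 m²;  d cosθ + r = +0.049297 m.
|ω_lever| = |0.109·4.461·+0.049297| / 0.0457813 = 0.5236 rad/s.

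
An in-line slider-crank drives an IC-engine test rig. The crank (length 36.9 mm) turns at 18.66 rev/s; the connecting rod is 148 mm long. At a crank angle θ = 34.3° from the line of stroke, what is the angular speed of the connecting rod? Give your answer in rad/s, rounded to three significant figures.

ω = 117.2 rad/s (converted from 18.66 rev/s).
The rod makes angle φ with the slider axis where L sinφ = r sinθ; differentiating, L cosφ·φ̇ = r ω cosθ.
L cosφ = √(L² − r² sin²θ) = 0.14653 m.
|ω_rod| = r ω |cosθ| / √(L² − r² sin²θ) = 0.0369·117.2·0.82610/0.14653 = 24.39 rad/s.

24.4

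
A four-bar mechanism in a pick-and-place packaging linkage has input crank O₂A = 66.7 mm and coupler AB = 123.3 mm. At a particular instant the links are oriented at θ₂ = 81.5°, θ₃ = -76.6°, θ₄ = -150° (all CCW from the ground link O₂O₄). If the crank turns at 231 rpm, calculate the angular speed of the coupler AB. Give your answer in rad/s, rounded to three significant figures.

10.7

ω₂ = 24.19 rad/s (from 231 rpm).
Differentiating the loop-closure r₂e^{iθ₂}+r₃e^{iθ₃}=r₁+r₄e^{iθ₄} gives r₂ω₂e^{iθ₂}+r₃ω₃e^{iθ₃}=r₄ω₄e^{iθ₄}.
Eliminating the other unknown: ω₃ = r₂ω₂ sin(θ₄−θ₂) / [r₃ sin(θ₃−θ₄)].
Numerator sine = +0.78261; denominator sine = +0.95832.
Result = 0.0667·24.19·(+0.78261) / (0.1233·(+0.95832)) = +10.687 rad/s; magnitude 10.687 rad/s.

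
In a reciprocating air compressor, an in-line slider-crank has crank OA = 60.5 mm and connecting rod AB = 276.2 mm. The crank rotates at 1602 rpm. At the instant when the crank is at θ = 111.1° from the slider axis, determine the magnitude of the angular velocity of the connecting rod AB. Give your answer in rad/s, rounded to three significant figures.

ω = 167.8 rad/s (converted from 1602 rpm).
The rod makes angle φ with the slider axis where L sinφ = r sinθ; differentiating, L cosφ·φ̇ = r ω cosθ.
L cosφ = √(L² − r² sin²θ) = 0.27037 m.
|ω_rod| = r ω |cosθ| / √(L² − r² sin²θ) = 0.0605·167.8·0.36000/0.27037 = 13.514 rad/s.

13.5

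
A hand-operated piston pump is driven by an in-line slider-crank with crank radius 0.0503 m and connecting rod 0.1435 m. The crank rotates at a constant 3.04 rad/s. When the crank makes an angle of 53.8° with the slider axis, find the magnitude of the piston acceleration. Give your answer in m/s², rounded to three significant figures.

0.228

ω = 3.04 rad/s
x(θ) = r cosθ + √(L² − r² sin²θ); with ω constant, a = ω²·d²x/dθ².
d²x/dθ² = −r cosθ − r²(cos2θ)/√u − r⁴ sin²2θ/(4u^{3/2}),  u = L² − r² sin²θ = 0.0189447 m².
Substituting r = 0.0503 m, L = 0.1435 m, θ = 53.8°: d²x/dθ² = -0.024707 m.
a = ω²·d²x/dθ² = (3.04)²·(-0.024707) = -0.22833 m/s²;  |a| = 0.22833 m/s².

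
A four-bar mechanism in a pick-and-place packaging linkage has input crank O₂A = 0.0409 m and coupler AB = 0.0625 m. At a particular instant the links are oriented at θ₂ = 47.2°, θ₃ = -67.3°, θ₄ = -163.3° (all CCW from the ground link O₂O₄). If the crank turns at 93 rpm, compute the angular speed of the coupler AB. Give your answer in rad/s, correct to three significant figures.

3.25

ω₂ = 9.739 rad/s (from 93 rpm).
Differentiating the loop-closure r₂e^{iθ₂}+r₃e^{iθ₃}=r₁+r₄e^{iθ₄} gives r₂ω₂e^{iθ₂}+r₃ω₃e^{iθ₃}=r₄ω₄e^{iθ₄}.
Eliminating the other unknown: ω₃ = r₂ω₂ sin(θ₄−θ₂) / [r₃ sin(θ₃−θ₄)].
Numerator sine = +0.50754; denominator sine = +0.99452.
Result = 0.0409·9.739·(+0.50754) / (0.0625·(+0.99452)) = +3.2524 rad/s; magnitude 3.2524 rad/s.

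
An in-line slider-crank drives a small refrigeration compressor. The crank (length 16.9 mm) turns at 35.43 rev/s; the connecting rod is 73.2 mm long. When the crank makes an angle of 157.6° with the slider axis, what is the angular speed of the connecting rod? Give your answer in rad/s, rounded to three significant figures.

47.7

ω = 222.6 rad/s (converted from 35.43 rev/s).
The rod makes angle φ with the slider axis where L sinφ = r sinθ; differentiating, L cosφ·φ̇ = r ω cosθ.
L cosφ = √(L² − r² sin²θ) = 0.072916 m.
|ω_rod| = r ω |cosθ| / √(L² − r² sin²θ) = 0.0169·222.6·0.92455/0.072916 = 47.703 rad/s.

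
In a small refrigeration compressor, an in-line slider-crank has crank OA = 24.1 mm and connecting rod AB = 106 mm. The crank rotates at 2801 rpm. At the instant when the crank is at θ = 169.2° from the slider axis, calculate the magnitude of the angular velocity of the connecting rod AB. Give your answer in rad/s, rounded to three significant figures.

65.6

ω = 293.3 rad/s (converted from 2801 rpm).
The rod makes angle φ with the slider axis where L sinφ = r sinθ; differentiating, L cosφ·φ̇ = r ω cosθ.
L cosφ = √(L² − r² sin²θ) = 0.1059 m.
|ω_rod| = r ω |cosθ| / √(L² − r² sin²θ) = 0.0241·293.3·0.98229/0.1059 = 65.567 rad/s.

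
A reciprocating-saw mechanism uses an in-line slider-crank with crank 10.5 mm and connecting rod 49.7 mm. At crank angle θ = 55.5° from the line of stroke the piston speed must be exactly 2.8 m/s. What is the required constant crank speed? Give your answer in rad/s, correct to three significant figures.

289

For an in-line slider-crank, |v_piston| = rω|sinθ|·[1 + r cosθ/√(L² − r² sin²θ)].
With r = 0.0105 m, L = 0.0497 m, θ = 55.5°: the bracketed kinematic factor |dx/dθ| = 0.0097049 m.
ω = v/|dx/dθ| = 2.8/0.0097049 = 288.51 rad/s.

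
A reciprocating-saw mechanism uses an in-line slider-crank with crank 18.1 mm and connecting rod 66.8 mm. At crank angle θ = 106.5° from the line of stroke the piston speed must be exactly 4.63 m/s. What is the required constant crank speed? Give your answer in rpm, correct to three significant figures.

2770

For an in-line slider-crank, |v_piston| = rω|sinθ|·[1 + r cosθ/√(L² − r² sin²θ)].
With r = 0.0181 m, L = 0.0668 m, θ = 106.5°: the bracketed kinematic factor |dx/dθ| = 0.015972 m.
ω = v/|dx/dθ| = 4.63/0.015972 = 289.89 rad/s.
N = 60ω/(2π) = 2768.2 rpm.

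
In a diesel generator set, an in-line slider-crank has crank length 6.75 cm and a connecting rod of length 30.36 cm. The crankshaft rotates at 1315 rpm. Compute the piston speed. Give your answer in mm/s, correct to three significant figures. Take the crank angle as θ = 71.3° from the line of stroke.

9450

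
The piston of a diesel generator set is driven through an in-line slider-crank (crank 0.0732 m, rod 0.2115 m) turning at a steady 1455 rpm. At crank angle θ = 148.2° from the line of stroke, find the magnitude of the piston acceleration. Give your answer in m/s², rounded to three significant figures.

ω = 2π·1455/60 = 152.4 rad/s
x(θ) = r cosθ + √(L² − r² sin²θ); with ω constant, a = ω²·d²x/dθ².
d²x/dθ² = −r cosθ − r²(cos2θ)/√u − r⁴ sin²2θ/(4u^{3/2}),  u = L² − r² sin²θ = 0.0432444 m².
Substituting r = 0.0732 m, L = 0.2115 m, θ = 148.2°: d²x/dθ² = +0.050115 m.
a = ω²·d²x/dθ² = (152.4)²·(+0.050115) = +1163.5 m/s²;  |a| = 1163.5 m/s².

1160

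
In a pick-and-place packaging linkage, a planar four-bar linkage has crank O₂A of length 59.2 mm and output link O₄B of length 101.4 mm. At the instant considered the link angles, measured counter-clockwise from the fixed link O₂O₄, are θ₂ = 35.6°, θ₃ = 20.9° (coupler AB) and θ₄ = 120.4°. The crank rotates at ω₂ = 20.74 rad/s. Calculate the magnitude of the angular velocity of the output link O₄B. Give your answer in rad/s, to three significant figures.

ω₂ = 20.74 rad/s
Differentiating the loop-closure r₂e^{iθ₂}+r₃e^{iθ₃}=r₁+r₄e^{iθ₄} gives r₂ω₂e^{iθ₂}+r₃ω₃e^{iθ₃}=r₄ω₄e^{iθ₄}.
Eliminating the other unknown: ω₄ = r₂ω₂ sin(θ₂−θ₃) / [r₄ sin(θ₄−θ₃)].
Numerator sine = +0.25376; denominator sine = +0.98629.
Result = 0.0592·20.74·(+0.25376) / (0.1014·(+0.98629)) = +3.1154 rad/s; magnitude 3.1154 rad/s.

3.12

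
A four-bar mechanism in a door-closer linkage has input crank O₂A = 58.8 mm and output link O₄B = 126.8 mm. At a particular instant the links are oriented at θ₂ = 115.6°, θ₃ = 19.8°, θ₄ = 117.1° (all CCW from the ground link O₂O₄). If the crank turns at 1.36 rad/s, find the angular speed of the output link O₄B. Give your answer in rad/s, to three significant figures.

ω₂ = 1.36 rad/s
Differentiating the loop-closure r₂e^{iθ₂}+r₃e^{iθ₃}=r₁+r₄e^{iθ₄} gives r₂ω₂e^{iθ₂}+r₃ω₃e^{iθ₃}=r₄ω₄e^{iθ₄}.
Eliminating the other unknown: ω₄ = r₂ω₂ sin(θ₂−θ₃) / [r₄ sin(θ₄−θ₃)].
Numerator sine = +0.99488; denominator sine = +0.99189.
Result = 0.0588·1.36·(+0.99488) / (0.1268·(+0.99189)) = +0.63256 rad/s; magnitude 0.63256 rad/s.

0.633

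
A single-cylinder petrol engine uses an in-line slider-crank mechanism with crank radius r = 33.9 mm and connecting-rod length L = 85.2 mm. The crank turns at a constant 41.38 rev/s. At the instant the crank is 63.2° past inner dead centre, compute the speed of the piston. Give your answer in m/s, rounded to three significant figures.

ω = 2π·41.4 = 260 rad/s
For an in-line slider-crank, x = r cosθ + √(L² − r² sin²θ), so v = −rω sinθ·[1 + r cosθ/√(L² − r² sin²θ)].
With r = 0.0339 m, L = 0.0852 m, θ = 63.2°: √(L² − r² sin²θ) = 0.079646 m.
v = −0.0339·260·0.89259·[1 + 0.0339·0.45088/0.079646] = -9.377 m/s.
|v| = 9.377 m/s.

9.38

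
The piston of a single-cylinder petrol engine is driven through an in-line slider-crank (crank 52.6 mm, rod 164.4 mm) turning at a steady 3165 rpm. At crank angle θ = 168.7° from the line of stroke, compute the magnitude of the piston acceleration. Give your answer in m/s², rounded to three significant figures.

ω = 2π·3165/60 = 331.4 rad/s
x(θ) = r cosθ + √(L² − r² sin²θ); with ω constant, a = ω²·d²x/dθ².
d²x/dθ² = −r cosθ − r²(cos2θ)/√u − r⁴ sin²2θ/(4u^{3/2}),  u = L² − r² sin²θ = 0.0269211 m².
Substituting r = 0.0526 m, L = 0.1644 m, θ = 168.7°: d²x/dθ² = +0.035949 m.
a = ω²·d²x/dθ² = (331.4)²·(+0.035949) = +3949 m/s²;  |a| = 3949 m/s².

3950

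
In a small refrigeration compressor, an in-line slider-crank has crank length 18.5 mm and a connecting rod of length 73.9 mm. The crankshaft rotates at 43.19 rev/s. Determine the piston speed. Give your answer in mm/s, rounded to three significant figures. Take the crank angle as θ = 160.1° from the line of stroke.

1310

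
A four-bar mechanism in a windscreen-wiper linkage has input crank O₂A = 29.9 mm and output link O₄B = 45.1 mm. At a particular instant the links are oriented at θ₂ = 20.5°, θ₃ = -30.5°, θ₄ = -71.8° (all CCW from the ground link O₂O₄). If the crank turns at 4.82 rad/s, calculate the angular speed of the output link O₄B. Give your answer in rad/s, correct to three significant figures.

ω₂ = 4.82 rad/s
Differentiating the loop-closure r₂e^{iθ₂}+r₃e^{iθ₃}=r₁+r₄e^{iθ₄} gives r₂ω₂e^{iθ₂}+r₃ω₃e^{iθ₃}=r₄ω₄e^{iθ₄}.
Eliminating the other unknown: ω₄ = r₂ω₂ sin(θ₂−θ₃) / [r₄ sin(θ₄−θ₃)].
Numerator sine = +0.77715; denominator sine = -0.66000.
Result = 0.0299·4.82·(+0.77715) / (0.0451·(-0.66000)) = -3.7627 rad/s; magnitude 3.7627 rad/s.

3.76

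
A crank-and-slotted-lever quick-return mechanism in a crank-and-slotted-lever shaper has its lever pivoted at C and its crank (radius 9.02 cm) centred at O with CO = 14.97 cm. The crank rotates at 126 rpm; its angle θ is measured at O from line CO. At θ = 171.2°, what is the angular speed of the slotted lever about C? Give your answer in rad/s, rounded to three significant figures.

17.8

ω = 13.19 rad/s (from 126 rpm).
Crank pin A relative to C: A = (d + r cosθ, r sinθ); lever angle φ = atan2(r sinθ, d + r cosθ).
Differentiating tanφ: φ̇ = rω(d cosθ + r)/(d² + r² + 2dr cosθ).
d² + r² + 2dr cosθ = |CA|² = 0.00385815 m²;  d cosθ + r = -0.057738 m.
|ω_lever| = |0.0902·13.19·-0.057738| / 0.00385815 = 17.811 rad/s.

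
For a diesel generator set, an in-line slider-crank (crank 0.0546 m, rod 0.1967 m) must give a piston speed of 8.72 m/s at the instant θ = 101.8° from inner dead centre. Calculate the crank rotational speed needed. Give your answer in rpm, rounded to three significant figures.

1660

For an in-line slider-crank, |v_piston| = rω|sinθ|·[1 + r cosθ/√(L² − r² sin²θ)].
With r = 0.0546 m, L = 0.1967 m, θ = 101.8°: the bracketed kinematic factor |dx/dθ| = 0.050294 m.
ω = v/|dx/dθ| = 8.72/0.050294 = 173.38 rad/s.
N = 60ω/(2π) = 1655.7 rpm.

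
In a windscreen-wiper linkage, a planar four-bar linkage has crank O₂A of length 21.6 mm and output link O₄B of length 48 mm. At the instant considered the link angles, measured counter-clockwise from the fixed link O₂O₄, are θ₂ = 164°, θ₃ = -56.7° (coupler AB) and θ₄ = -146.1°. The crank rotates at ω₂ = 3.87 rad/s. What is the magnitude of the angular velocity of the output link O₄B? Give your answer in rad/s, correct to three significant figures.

1.14

ω₂ = 3.87 rad/s
Differentiating the loop-closure r₂e^{iθ₂}+r₃e^{iθ₃}=r₁+r₄e^{iθ₄} gives r₂ω₂e^{iθ₂}+r₃ω₃e^{iθ₃}=r₄ω₄e^{iθ₄}.
Eliminating the other unknown: ω₄ = r₂ω₂ sin(θ₂−θ₃) / [r₄ sin(θ₄−θ₃)].
Numerator sine = -0.65210; denominator sine = -0.99995.
Result = 0.0216·3.87·(-0.65210) / (0.048·(-0.99995)) = +1.1357 rad/s; magnitude 1.1357 rad/s.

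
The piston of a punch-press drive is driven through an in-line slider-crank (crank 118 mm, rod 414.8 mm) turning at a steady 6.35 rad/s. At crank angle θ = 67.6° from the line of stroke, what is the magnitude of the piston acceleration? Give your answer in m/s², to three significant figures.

0.833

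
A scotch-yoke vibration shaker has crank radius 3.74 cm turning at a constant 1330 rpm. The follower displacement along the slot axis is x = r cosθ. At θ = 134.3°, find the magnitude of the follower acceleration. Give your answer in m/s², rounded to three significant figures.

507

ω = 139.3 rad/s (from 1330 rpm).
x = r cosθ ⇒ ẍ = −rω² cosθ (ω constant).
|a| = rω²|cosθ| = 0.0374·(139.3)²·|cos 134.3°| = 506.69 m/s².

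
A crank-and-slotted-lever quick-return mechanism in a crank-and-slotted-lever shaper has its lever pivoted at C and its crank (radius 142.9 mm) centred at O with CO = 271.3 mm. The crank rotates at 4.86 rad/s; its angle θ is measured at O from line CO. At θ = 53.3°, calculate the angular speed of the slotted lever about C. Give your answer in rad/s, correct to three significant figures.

ω = 4.86 rad/s
Crank pin A relative to C: A = (d + r cosθ, r sinθ); lever angle φ = atan2(r sinθ, d + r cosθ).
Differentiating tanφ: φ̇ = rω(d cosθ + r)/(d² + r² + 2dr cosθ).
d² + r² + 2dr cosθ = |CA|² = 0.140362 m²;  d cosθ + r = +0.30504 m.
|ω_lever| = |0.1429·4.86·+0.30504| / 0.140362 = 1.5093 rad/s.

1.51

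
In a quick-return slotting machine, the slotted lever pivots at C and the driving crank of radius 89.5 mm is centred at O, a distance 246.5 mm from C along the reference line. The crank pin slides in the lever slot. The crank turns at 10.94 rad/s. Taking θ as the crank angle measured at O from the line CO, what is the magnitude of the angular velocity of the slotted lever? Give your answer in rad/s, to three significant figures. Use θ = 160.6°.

5.16

ω = 10.94 rad/s
Crank pin A relative to C: A = (d + r cosθ, r sinθ); lever angle φ = atan2(r sinθ, d + r cosθ).
Differentiating tanφ: φ̇ = rω(d cosθ + r)/(d² + r² + 2dr cosθ).
d² + r² + 2dr cosθ = |CA|² = 0.0271542 m²;  d cosθ + r = -0.143 m.
|ω_lever| = |0.0895·10.94·-0.143| / 0.0271542 = 5.1565 rad/s.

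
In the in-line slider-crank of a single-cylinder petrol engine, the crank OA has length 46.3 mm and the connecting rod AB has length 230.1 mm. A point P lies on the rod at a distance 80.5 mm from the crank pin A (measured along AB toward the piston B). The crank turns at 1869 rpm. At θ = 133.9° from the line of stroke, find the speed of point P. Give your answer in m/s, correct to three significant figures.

7.43

ω = 195.7 rad/s.  Crank-pin speed |V_A| = rω = 9.0619 m/s, perpendicular to OA.
Rod angle: sinφ = −(r/L) sinθ ⇒ φ = -8.337°; ω_rod = −rω cosθ/√(L²−r²sin²θ) = +27.599 rad/s.
V_P = V_A + ω_rod × AP, with AP = 0.0805 m along the rod.
Components: V_Px = −rω sinθ − a·ω_rod·sinφ = -6.2074 m/s;  V_Py = rω cosθ + a·ω_rod·cosφ = -4.0853 m/s.
|V_P| = √(V_Px² + V_Py²) = 7.4311 m/s.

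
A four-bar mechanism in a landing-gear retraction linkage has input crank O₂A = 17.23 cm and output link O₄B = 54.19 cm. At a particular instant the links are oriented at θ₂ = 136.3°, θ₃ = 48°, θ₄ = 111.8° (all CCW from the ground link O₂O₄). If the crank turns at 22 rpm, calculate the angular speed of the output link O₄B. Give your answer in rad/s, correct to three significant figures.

0.816

ω₂ = 2.304 rad/s (from 22 rpm).
Differentiating the loop-closure r₂e^{iθ₂}+r₃e^{iθ₃}=r₁+r₄e^{iθ₄} gives r₂ω₂e^{iθ₂}+r₃ω₃e^{iθ₃}=r₄ω₄e^{iθ₄}.
Eliminating the other unknown: ω₄ = r₂ω₂ sin(θ₂−θ₃) / [r₄ sin(θ₄−θ₃)].
Numerator sine = +0.99956; denominator sine = +0.89726.
Result = 0.1723·2.304·(+0.99956) / (0.5419·(+0.89726)) = +0.81603 rad/s; magnitude 0.81603 rad/s.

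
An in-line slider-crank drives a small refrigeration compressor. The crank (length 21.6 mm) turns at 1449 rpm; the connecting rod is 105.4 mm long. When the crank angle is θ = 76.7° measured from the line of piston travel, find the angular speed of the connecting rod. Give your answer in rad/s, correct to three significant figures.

ω = 151.7 rad/s (converted from 1449 rpm).
The rod makes angle φ with the slider axis where L sinφ = r sinθ; differentiating, L cosφ·φ̇ = r ω cosθ.
L cosφ = √(L² − r² sin²θ) = 0.10328 m.
|ω_rod| = r ω |cosθ| / √(L² − r² sin²θ) = 0.0216·151.7·0.23005/0.10328 = 7.3004 rad/s.

7.30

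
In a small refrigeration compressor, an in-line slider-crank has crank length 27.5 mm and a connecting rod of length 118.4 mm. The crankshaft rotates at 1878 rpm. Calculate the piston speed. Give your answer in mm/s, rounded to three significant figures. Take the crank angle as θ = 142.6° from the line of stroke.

ω = 2π·1878/60 = 196.7 rad/s
For an in-line slider-crank, x = r cosθ + √(L² − r² sin²θ), so v = −rω sinθ·[1 + r cosθ/√(L² − r² sin²θ)].
With r = 0.0275 m, L = 0.1184 m, θ = 142.6°: √(L² − r² sin²θ) = 0.11722 m.
v = −0.0275·196.7·0.60738·[1 + 0.0275·-0.79441/0.11722] = -2.6726 m/s.
|v| = 2.6726 m/s = 2672.6 mm/s.

2670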